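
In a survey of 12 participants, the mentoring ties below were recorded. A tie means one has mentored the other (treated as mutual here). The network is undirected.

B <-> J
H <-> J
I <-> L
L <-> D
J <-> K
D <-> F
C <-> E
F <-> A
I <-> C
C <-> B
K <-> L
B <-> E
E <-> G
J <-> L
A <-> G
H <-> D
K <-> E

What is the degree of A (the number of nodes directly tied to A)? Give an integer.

A is directly tied to F and G. That is 2 neighbors, so the degree of A is 2.

2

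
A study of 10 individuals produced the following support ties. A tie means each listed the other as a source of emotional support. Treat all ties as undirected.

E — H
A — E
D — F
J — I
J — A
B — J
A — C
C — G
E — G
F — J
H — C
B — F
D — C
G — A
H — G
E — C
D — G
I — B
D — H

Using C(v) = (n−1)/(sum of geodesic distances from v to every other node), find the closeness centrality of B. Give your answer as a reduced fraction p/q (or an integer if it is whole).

Distances from B: A:2, C:3, D:2, E:3, F:1, G:3, H:3, I:1, J:1. Sum = 19.
n = 10, so closeness = 9/19.

9/19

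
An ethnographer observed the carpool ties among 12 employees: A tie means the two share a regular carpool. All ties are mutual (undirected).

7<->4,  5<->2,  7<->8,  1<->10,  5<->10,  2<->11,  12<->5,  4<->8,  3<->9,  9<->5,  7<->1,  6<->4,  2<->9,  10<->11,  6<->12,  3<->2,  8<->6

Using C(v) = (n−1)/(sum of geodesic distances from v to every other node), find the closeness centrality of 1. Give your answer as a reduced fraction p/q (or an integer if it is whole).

11/26

Distances from 1: 2:3, 3:4, 4:2, 5:2, 6:3, 7:1, 8:2, 9:3, 10:1, 11:2, 12:3. Sum = 26.
n = 12, so closeness = 11/26.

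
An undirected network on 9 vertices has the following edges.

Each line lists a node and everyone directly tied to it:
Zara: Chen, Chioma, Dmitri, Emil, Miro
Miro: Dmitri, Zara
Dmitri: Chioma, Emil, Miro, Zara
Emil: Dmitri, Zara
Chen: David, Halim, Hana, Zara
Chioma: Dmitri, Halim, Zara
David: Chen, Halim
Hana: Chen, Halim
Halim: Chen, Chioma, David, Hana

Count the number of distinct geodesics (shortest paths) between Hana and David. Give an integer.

2

The shortest distance is 2. The length-2 paths are: Hana–Halim–David; Hana–Chen–David.
That gives 2 distinct shortest paths.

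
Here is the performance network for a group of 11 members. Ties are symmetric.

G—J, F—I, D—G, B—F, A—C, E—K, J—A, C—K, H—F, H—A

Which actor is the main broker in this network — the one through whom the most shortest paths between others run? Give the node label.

A

Unnormalized betweenness of each node: A:33, B:0, C:16, D:0, E:0, F:17, G:9, H:21, I:0, J:16, K:9.
A has the largest value, 33, making it the main broker — the node through which the most shortest paths run.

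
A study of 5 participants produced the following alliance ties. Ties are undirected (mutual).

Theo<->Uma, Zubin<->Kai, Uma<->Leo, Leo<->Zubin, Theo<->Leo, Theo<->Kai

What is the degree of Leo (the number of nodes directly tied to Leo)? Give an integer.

3

Leo is directly tied to Theo, Uma, and Zubin. That is 3 neighbors, so the degree of Leo is 3.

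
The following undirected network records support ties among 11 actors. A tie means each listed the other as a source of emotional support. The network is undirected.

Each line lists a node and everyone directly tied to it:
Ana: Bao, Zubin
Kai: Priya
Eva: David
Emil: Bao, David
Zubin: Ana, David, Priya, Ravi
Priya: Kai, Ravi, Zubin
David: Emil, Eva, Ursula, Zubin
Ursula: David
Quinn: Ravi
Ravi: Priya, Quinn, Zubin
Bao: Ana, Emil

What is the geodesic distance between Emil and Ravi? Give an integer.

One shortest route is Emil – David – Zubin – Ravi, which uses 3 edges, and at distance 2 from Emil we only reach {Ana, Eva, Ursula, Zubin}, which does not include Ravi. So d(Emil,Ravi) = 3.

3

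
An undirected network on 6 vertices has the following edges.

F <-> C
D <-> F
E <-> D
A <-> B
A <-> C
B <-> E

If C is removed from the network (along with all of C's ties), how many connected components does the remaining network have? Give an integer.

1

C's neighbors (A and F) remain reachable from one another through other ties, so the rest of the network stays in one piece.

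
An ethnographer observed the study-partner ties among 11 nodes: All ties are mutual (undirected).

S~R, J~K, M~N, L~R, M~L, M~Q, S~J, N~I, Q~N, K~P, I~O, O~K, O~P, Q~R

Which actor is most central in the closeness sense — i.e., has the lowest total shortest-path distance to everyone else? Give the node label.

Farness (sum of distances to all others) for each node — I:23, J:25, K:25, L:27, M:25, N:22, O:24, P:29, Q:23, R:23, S:24.
The smallest farness is 22, for N, so N has the highest closeness.

N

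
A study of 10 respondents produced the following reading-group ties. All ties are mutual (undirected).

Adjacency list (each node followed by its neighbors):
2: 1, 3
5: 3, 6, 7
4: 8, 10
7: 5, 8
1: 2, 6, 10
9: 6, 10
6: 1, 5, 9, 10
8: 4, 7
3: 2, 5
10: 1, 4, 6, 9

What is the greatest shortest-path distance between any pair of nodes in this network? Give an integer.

4

Eccentricity of each node (its greatest distance to any other): 1:3, 2:4, 3:4, 4:4, 5:3, 6:3, 7:3, 8:4, 9:3, 10:3.
The maximum eccentricity is 4, realized for instance by the pair 8–2 via 8 – 7 – 5 – 3 – 2. So the diameter is 4.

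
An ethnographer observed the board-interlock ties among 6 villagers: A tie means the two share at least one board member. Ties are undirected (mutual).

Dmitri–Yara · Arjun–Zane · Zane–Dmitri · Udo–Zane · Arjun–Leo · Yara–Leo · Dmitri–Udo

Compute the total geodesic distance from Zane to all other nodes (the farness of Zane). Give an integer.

Distances from Zane: Arjun:1, Dmitri:1, Leo:2, Udo:1, Yara:2.
Sum = 1 + 1 + 2 + 1 + 2 = 7.

7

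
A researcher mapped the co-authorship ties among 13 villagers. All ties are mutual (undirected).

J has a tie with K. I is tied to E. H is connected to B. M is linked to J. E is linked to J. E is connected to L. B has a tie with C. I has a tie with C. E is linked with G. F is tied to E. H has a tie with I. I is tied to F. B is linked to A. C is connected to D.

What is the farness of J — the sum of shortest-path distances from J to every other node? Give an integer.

30

Distances from J: A:5, B:4, C:3, D:4, E:1, F:2, G:2, H:3, I:2, K:1, L:2, M:1.
Sum = 5 + 4 + 3 + 4 + 1 + 2 + 2 + 3 + 2 + 1 + 2 + 1 = 30.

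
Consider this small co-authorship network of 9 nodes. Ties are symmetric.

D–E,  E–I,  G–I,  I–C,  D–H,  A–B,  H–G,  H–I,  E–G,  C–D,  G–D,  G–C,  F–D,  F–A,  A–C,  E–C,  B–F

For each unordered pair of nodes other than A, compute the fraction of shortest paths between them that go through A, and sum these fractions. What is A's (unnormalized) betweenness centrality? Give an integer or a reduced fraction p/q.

Pairs whose geodesics pass through A — I–F: 1/5; I–B: 1; G–B: 1/2; C–F: 1/2; C–B: 1; E–B: 1/2.
All other pairs contribute 0.
Summing the contributions gives betweenness(A) = 37/10.

37/10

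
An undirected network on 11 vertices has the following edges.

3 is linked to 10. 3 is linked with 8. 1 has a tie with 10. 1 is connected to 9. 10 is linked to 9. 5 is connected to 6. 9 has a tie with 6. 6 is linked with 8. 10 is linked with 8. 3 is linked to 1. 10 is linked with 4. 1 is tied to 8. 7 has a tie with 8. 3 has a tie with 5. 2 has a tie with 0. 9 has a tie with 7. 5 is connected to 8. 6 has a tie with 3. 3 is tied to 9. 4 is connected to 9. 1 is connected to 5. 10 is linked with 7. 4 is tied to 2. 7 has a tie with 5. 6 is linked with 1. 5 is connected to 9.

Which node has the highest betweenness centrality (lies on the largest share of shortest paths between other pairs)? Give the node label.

4

Unnormalized betweenness of each node: 0:0, 1:37/60, 2:9, 3:37/60, 4:16, 5:1, 6:1/6, 7:11/30, 8:77/60, 9:707/60, 10:49/6.
4 has the largest value, 16, making it the main broker — the node through which the most shortest paths run.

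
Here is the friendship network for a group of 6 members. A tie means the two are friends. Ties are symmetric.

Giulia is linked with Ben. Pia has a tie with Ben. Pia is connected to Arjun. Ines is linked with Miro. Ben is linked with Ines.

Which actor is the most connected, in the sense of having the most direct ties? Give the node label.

Degrees — Arjun:1, Ben:3, Giulia:1, Ines:2, Miro:1, Pia:2.
The maximum is 3, attained only by Ben.

Ben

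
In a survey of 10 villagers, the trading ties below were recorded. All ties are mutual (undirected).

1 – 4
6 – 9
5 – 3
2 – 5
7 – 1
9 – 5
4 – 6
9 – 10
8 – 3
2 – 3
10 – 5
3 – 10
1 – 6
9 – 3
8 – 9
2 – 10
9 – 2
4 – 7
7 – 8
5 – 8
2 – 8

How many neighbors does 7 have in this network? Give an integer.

3

7 is directly tied to 1, 4, and 8. That is 3 neighbors, so the degree of 7 is 3.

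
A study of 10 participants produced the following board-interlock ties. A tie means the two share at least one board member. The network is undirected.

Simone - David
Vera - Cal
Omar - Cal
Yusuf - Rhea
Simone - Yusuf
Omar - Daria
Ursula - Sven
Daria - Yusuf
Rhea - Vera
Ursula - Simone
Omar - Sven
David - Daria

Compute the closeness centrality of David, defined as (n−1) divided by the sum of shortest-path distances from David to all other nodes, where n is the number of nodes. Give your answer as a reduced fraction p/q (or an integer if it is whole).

3/7

Distances from David: Cal:3, Daria:1, Omar:2, Rhea:3, Simone:1, Sven:3, Ursula:2, Vera:4, Yusuf:2. Sum = 21.
n = 10, so closeness = 9/21 = 3/7.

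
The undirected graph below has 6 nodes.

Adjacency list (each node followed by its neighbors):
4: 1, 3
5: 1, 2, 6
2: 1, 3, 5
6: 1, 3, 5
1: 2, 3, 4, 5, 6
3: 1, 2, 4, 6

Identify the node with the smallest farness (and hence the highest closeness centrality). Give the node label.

1

Farness (sum of distances to all others) for each node — 1:5, 2:7, 3:6, 4:8, 5:7, 6:7.
The smallest farness is 5, for 1, so 1 has the highest closeness.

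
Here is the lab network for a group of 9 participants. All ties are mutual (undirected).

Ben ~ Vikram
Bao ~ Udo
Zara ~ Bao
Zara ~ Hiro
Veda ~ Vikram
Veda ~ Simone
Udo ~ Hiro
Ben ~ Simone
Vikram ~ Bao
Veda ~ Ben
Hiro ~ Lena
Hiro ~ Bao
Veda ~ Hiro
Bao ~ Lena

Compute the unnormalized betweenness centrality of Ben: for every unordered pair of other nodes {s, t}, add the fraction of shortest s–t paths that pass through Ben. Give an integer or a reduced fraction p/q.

5/6

Pairs whose geodesics pass through Ben — Vikram–Simone: 1/2; Simone–Bao: 1/3.
All other pairs contribute 0.
Summing the contributions gives betweenness(Ben) = 5/6.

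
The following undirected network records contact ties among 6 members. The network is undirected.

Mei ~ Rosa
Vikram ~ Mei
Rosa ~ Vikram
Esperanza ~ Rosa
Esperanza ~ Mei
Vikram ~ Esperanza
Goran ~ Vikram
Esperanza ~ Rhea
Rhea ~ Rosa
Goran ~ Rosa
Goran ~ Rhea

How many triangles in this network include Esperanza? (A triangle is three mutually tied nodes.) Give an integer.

4

Esperanza's neighbors: Mei, Rhea, Rosa, and Vikram.
Neighbor pairs that are themselves tied: Esperanza–Mei–Rosa; Esperanza–Mei–Vikram; Esperanza–Rhea–Rosa; Esperanza–Rosa–Vikram. Each forms one triangle with Esperanza, for 4 in total.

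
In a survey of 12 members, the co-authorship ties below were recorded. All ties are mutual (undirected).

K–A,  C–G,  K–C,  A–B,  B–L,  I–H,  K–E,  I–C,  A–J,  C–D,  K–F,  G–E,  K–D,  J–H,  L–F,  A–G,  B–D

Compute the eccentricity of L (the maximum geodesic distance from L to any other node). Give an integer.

Distances from L: A:2, B:1, C:3, D:2, E:3, F:1, G:3, H:4, I:4, J:3, K:2.
The largest is 4 (to H and I), so the eccentricity of L is 4.

4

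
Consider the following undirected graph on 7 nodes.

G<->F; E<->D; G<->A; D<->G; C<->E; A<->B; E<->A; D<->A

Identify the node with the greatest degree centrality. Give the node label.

Degrees — A:4, B:1, C:1, D:3, E:3, F:1, G:3.
The maximum is 4, attained only by A.

A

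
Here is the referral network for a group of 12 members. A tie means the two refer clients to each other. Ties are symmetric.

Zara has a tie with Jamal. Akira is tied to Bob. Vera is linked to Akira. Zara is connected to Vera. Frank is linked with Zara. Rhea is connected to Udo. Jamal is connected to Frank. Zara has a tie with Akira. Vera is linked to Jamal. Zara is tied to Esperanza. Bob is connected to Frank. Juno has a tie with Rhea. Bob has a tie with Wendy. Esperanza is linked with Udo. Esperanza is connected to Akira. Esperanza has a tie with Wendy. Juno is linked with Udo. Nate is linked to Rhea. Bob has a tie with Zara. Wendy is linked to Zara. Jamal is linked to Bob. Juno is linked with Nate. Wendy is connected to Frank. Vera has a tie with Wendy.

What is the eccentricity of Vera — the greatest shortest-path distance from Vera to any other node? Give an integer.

5

Distances from Vera: Akira:1, Bob:2, Esperanza:2, Frank:2, Jamal:1, Juno:4, Nate:5, Rhea:4, Udo:3, Wendy:1, Zara:1.
The largest is 5 (to Nate), so the eccentricity of Vera is 5.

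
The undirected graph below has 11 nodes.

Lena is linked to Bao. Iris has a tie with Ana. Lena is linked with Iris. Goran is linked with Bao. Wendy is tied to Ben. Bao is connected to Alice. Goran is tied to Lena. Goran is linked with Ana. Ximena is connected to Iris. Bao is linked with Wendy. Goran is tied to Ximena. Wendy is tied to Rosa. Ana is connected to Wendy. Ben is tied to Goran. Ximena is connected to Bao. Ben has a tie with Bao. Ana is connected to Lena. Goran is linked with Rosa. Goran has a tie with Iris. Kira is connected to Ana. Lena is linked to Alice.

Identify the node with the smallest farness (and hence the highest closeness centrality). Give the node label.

Goran

Farness (sum of distances to all others) for each node — Alice:20, Ana:15, Bao:15, Ben:18, Goran:13, Iris:16, Kira:24, Lena:15, Rosa:20, Wendy:16, Ximena:18.
The smallest farness is 13, for Goran, so Goran has the highest closeness.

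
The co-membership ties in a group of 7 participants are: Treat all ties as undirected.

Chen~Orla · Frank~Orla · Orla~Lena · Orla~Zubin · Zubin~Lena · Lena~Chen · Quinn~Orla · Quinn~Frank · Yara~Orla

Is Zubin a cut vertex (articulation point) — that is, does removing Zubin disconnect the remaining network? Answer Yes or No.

No

Even without Zubin, every remaining node can still reach every other (the residual graph is connected), so Zubin is not a cut vertex.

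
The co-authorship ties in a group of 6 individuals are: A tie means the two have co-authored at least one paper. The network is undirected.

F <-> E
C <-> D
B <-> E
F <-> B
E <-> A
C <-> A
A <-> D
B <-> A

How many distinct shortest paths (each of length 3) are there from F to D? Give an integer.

2

The shortest distance is 3. The length-3 paths are: F–B–A–D; F–E–A–D.
That gives 2 distinct shortest paths.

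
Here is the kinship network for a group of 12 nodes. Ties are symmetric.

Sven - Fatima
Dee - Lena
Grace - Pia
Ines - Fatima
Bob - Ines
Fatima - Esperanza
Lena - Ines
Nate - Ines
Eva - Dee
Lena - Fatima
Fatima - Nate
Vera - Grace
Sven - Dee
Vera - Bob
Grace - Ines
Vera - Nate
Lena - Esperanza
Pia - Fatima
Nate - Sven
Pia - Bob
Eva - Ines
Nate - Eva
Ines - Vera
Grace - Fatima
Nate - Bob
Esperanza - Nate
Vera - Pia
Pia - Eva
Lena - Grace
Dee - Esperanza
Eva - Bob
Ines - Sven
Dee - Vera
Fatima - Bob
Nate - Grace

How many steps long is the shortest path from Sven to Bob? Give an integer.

2

One shortest route is Sven – Fatima – Bob, which uses 2 edges, and Sven and Bob are not directly tied, so nothing shorter exists. So d(Sven,Bob) = 2.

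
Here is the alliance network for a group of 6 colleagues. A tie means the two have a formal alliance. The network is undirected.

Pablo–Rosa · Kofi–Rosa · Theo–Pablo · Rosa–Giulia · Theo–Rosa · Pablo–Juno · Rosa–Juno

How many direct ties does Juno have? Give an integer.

Juno is directly tied to Pablo and Rosa. That is 2 neighbors, so the degree of Juno is 2.

2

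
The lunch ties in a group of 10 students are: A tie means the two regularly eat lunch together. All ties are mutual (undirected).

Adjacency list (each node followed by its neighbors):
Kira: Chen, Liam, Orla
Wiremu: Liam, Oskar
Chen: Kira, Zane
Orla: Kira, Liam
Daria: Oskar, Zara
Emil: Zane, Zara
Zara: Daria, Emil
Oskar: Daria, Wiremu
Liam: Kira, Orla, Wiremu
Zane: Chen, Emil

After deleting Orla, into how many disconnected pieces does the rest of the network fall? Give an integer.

1

Orla's neighbors (Kira and Liam) remain reachable from one another through other ties, so the rest of the network stays in one piece.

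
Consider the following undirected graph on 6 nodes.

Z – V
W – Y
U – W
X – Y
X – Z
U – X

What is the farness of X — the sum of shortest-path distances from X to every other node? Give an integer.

7

Distances from X: U:1, V:2, W:2, Y:1, Z:1.
Sum = 1 + 2 + 2 + 1 + 1 = 7.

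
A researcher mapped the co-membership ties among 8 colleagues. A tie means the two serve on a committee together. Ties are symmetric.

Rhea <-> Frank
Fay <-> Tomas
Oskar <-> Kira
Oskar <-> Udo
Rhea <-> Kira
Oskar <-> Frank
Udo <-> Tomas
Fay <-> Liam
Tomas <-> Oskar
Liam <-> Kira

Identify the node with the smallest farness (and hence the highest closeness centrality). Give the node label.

Oskar

Farness (sum of distances to all others) for each node — Fay:14, Frank:14, Kira:11, Liam:14, Oskar:10, Rhea:15, Tomas:12, Udo:14.
The smallest farness is 10, for Oskar, so Oskar has the highest closeness.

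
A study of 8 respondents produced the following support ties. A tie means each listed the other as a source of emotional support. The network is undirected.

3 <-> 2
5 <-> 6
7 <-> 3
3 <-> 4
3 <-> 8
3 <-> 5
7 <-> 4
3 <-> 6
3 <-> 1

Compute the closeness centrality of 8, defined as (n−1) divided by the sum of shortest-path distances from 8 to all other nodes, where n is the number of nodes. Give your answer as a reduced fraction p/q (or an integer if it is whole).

7/13

Distances from 8: 1:2, 2:2, 3:1, 4:2, 5:2, 6:2, 7:2. Sum = 13.
n = 8, so closeness = 7/13.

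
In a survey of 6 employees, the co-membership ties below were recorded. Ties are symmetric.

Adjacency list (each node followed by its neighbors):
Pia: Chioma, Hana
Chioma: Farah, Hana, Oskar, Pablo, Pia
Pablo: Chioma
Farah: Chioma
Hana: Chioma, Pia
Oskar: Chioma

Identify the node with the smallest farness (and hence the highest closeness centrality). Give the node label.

Chioma

Farness (sum of distances to all others) for each node — Chioma:5, Farah:9, Hana:8, Oskar:9, Pablo:9, Pia:8.
The smallest farness is 5, for Chioma, so Chioma has the highest closeness.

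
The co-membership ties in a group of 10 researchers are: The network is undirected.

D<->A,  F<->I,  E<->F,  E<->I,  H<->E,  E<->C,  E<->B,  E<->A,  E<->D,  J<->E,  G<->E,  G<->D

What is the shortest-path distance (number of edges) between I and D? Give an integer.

One shortest route is I – E – D, which uses 2 edges, and I and D are not directly tied, so nothing shorter exists. So d(I,D) = 2.

2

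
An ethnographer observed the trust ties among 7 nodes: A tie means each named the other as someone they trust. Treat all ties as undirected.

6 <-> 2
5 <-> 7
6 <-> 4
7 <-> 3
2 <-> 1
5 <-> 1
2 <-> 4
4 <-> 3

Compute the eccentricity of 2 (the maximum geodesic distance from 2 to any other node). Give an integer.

3

Distances from 2: 1:1, 3:2, 4:1, 5:2, 6:1, 7:3.
The largest is 3 (to 7), so the eccentricity of 2 is 3.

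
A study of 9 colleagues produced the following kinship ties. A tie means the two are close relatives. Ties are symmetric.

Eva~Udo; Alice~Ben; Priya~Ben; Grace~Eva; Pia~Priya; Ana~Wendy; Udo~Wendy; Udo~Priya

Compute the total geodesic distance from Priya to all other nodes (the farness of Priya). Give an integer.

Distances from Priya: Alice:2, Ana:3, Ben:1, Eva:2, Grace:3, Pia:1, Udo:1, Wendy:2.
Sum = 2 + 3 + 1 + 2 + 3 + 1 + 1 + 2 = 15.

15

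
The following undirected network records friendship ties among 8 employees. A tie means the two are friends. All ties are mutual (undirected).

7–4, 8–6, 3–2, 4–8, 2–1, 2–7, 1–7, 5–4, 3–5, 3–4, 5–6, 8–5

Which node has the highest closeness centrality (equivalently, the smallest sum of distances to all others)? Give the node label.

Farness (sum of distances to all others) for each node — 1:16, 2:13, 3:11, 4:10, 5:11, 6:16, 7:12, 8:13.
The smallest farness is 10, for 4, so 4 has the highest closeness.

4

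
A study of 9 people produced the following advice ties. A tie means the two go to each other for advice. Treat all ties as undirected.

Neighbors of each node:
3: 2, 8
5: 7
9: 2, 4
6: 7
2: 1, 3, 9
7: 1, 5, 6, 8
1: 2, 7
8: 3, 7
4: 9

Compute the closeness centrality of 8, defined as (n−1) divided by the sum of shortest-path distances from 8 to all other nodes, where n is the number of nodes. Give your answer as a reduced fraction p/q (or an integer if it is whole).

Distances from 8: 1:2, 2:2, 3:1, 4:4, 5:2, 6:2, 7:1, 9:3. Sum = 17.
n = 9, so closeness = 8/17.

8/17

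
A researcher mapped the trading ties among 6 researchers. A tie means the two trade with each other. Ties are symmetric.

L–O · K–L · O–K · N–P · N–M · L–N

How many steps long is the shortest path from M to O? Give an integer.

One shortest route is M – N – L – O, which uses 3 edges, and at distance 2 from M we only reach {L, P}, which does not include O. So d(M,O) = 3.

3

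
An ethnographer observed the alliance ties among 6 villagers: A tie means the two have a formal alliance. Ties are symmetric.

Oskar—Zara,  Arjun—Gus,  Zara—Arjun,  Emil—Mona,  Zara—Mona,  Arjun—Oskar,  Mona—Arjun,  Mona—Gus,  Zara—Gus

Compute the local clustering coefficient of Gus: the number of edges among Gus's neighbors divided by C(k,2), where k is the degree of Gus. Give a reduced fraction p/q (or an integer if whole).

1

Gus's neighbors: Arjun, Mona, and Zara (k = 3).
Possible neighbor pairs: C(3,2) = 3. Edges among them: Arjun–Mona, Arjun–Zara, Mona–Zara → e = 3.
Clustering(Gus) = 3/3 = 1.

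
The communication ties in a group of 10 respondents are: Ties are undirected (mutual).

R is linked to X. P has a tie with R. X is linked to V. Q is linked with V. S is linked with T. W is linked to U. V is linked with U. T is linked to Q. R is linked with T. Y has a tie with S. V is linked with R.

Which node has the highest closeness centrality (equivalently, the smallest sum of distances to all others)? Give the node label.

R

Farness (sum of distances to all others) for each node — P:24, Q:19, R:16, S:24, T:18, U:23, V:17, W:31, X:20, Y:32.
The smallest farness is 16, for R, so R has the highest closeness.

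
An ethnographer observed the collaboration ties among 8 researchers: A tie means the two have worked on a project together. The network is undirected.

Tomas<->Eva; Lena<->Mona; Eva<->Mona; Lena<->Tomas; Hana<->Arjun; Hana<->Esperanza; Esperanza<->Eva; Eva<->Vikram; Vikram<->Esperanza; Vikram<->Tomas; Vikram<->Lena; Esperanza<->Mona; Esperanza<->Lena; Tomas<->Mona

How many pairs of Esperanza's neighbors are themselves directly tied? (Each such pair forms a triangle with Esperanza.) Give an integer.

4

Esperanza's neighbors: Eva, Hana, Lena, Mona, and Vikram.
Neighbor pairs that are themselves tied: Esperanza–Eva–Mona; Esperanza–Eva–Vikram; Esperanza–Lena–Mona; Esperanza–Lena–Vikram. Each forms one triangle with Esperanza, for 4 in total.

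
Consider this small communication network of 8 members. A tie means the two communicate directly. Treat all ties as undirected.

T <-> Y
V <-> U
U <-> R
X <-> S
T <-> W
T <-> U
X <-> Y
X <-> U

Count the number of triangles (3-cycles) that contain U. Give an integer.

U's neighbors are R, T, V, and X, but none of them are tied to each other, so no triangle contains U.

0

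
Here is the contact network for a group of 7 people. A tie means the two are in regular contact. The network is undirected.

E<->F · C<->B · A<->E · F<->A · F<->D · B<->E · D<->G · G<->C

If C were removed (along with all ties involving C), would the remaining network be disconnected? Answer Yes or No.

Even without C, every remaining node can still reach every other (the residual graph is connected), so C is not a cut vertex.

No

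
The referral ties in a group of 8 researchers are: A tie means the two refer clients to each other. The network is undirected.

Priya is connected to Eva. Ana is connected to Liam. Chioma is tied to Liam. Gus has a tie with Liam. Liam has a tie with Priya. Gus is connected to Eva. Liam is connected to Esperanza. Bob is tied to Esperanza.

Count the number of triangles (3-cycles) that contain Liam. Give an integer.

0

Liam's neighbors are Ana, Chioma, Esperanza, Gus, and Priya, but none of them are tied to each other, so no triangle contains Liam.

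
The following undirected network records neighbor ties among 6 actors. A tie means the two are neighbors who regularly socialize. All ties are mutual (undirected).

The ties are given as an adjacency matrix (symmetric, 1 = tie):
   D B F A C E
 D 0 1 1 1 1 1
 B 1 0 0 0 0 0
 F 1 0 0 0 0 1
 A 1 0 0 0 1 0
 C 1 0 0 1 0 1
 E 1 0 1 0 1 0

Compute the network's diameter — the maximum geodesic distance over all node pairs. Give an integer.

Eccentricity of each node (its greatest distance to any other): A:2, B:2, C:2, D:1, E:2, F:2.
The maximum eccentricity is 2, realized for instance by the pair B–F via B – D – F. So the diameter is 2.

2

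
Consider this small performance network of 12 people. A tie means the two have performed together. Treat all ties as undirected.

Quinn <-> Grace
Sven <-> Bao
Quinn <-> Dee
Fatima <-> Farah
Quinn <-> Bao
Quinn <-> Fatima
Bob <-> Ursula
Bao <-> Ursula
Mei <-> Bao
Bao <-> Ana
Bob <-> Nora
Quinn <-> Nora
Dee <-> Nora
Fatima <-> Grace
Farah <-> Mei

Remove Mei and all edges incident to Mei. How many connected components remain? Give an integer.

Mei's neighbors (Bao and Farah) remain reachable from one another through other ties, so the rest of the network stays in one piece.

1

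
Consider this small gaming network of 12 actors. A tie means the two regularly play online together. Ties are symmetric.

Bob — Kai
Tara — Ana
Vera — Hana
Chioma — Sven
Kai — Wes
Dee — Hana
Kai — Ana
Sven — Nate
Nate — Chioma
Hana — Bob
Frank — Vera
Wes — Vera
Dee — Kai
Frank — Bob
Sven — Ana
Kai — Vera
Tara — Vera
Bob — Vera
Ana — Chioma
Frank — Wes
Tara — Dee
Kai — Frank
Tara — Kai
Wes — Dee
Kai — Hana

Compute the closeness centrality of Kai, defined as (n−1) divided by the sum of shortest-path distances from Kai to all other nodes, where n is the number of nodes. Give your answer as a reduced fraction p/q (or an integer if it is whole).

11/15

Distances from Kai: Ana:1, Bob:1, Chioma:2, Dee:1, Frank:1, Hana:1, Nate:3, Sven:2, Tara:1, Vera:1, Wes:1. Sum = 15.
n = 12, so closeness = 11/15.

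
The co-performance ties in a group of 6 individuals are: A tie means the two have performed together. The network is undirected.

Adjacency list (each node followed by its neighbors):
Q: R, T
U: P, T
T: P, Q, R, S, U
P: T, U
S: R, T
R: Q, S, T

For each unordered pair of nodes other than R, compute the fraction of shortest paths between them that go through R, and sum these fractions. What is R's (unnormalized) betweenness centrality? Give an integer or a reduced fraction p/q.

1/2

Pairs whose geodesics pass through R — S–Q: 1/2.
All other pairs contribute 0.
Summing the contributions gives betweenness(R) = 1/2.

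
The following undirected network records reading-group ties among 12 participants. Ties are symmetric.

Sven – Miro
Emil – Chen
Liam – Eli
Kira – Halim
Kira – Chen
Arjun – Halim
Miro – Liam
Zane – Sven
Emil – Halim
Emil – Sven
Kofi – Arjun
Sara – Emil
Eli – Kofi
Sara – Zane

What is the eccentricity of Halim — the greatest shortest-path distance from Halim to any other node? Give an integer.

4

Distances from Halim: Arjun:1, Chen:2, Eli:3, Emil:1, Kira:1, Kofi:2, Liam:4, Miro:3, Sara:2, Sven:2, Zane:3.
The largest is 4 (to Liam), so the eccentricity of Halim is 4.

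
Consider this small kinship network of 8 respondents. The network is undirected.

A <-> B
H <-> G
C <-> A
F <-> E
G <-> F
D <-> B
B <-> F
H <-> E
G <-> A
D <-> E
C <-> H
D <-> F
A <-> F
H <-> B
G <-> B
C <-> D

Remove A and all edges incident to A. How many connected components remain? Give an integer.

A's neighbors (B, C, F, and G) remain reachable from one another through other ties, so the rest of the network stays in one piece.

1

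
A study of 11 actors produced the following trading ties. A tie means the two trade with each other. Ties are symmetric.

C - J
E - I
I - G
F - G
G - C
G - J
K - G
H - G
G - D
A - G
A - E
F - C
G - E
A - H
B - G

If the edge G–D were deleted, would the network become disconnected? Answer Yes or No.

Without the G–D edge there is no alternate route between G and D, so the network disconnects. It is a bridge.

Yes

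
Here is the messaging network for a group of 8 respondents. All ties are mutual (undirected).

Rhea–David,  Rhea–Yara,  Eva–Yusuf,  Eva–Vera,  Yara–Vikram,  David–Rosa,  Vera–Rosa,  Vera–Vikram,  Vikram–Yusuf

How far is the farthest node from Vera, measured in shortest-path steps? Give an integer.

3

Distances from Vera: David:2, Eva:1, Rhea:3, Rosa:1, Vikram:1, Yara:2, Yusuf:2.
The largest is 3 (to Rhea), so the eccentricity of Vera is 3.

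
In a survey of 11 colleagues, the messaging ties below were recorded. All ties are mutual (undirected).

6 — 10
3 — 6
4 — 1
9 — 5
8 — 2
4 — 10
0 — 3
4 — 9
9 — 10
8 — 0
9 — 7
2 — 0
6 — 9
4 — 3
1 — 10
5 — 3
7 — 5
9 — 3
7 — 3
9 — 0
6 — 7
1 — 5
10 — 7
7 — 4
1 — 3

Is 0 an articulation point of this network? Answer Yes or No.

Yes

Removing 0 leaves {1, 3, 4, 5, 6, 7, 9, and 10} with no path to {2 and 8}, so the network splits into 2 components. 0 is a cut vertex.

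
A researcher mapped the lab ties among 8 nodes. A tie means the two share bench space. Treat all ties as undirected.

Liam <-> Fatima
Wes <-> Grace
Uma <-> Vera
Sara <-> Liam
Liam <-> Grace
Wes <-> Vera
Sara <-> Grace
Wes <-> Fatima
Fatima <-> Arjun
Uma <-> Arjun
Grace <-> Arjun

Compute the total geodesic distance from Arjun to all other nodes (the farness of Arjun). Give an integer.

11

Distances from Arjun: Fatima:1, Grace:1, Liam:2, Sara:2, Uma:1, Vera:2, Wes:2.
Sum = 1 + 1 + 2 + 2 + 1 + 2 + 2 = 11.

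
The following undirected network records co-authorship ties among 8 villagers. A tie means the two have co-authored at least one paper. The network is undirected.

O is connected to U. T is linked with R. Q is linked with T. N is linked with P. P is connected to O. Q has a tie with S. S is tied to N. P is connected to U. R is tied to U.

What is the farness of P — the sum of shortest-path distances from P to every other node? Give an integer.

13

Distances from P: N:1, O:1, Q:3, R:2, S:2, T:3, U:1.
Sum = 1 + 1 + 3 + 2 + 2 + 3 + 1 = 13.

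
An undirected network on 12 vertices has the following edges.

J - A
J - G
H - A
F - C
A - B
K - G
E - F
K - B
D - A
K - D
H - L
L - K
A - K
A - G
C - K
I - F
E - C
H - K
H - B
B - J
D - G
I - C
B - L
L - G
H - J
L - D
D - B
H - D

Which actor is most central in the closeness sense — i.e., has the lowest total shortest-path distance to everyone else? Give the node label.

Farness (sum of distances to all others) for each node — A:19, B:19, C:19, D:19, E:28, F:27, G:20, H:19, I:28, J:25, K:15, L:20.
The smallest farness is 15, for K, so K has the highest closeness.

K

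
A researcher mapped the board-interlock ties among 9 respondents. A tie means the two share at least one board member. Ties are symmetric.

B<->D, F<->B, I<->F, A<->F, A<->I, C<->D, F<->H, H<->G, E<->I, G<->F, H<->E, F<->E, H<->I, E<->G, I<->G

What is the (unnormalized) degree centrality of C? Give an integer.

C is directly tied to D. That is 1 neighbor, so the degree of C is 1.

1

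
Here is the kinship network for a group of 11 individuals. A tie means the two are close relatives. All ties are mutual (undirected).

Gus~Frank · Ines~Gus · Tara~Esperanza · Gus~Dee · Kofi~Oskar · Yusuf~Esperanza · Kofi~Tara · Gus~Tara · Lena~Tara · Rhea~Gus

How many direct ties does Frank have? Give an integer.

1

Frank is directly tied to Gus. That is 1 neighbor, so the degree of Frank is 1.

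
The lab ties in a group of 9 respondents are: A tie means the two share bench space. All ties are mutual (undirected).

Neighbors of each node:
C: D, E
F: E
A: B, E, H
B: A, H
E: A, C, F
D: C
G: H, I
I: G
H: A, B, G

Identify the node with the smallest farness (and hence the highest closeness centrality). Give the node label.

A

Farness (sum of distances to all others) for each node — A:15, B:19, C:21, D:28, E:16, F:23, G:22, H:17, I:29.
The smallest farness is 15, for A, so A has the highest closeness.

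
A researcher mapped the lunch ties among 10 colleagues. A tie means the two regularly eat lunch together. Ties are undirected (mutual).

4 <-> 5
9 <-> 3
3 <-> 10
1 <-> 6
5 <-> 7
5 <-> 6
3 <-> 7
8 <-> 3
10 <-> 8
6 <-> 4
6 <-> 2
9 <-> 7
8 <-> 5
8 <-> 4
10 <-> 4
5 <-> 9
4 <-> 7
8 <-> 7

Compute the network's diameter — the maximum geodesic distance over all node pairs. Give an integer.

4

Eccentricity of each node (its greatest distance to any other): 1:4, 2:4, 3:4, 4:2, 5:2, 6:3, 7:3, 8:3, 9:3, 10:3.
The maximum eccentricity is 4, realized for instance by the pair 3–1 via 3 – 7 – 4 – 6 – 1. So the diameter is 4.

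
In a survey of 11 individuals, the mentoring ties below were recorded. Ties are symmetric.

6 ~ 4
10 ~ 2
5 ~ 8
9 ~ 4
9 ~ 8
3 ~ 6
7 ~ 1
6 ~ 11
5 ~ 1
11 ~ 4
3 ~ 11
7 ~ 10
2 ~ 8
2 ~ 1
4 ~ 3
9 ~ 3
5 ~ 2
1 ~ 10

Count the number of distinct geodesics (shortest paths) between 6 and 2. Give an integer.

The shortest distance is 4. The length-4 paths are: 6–4–9–8–2; 6–3–9–8–2.
That gives 2 distinct shortest paths.

2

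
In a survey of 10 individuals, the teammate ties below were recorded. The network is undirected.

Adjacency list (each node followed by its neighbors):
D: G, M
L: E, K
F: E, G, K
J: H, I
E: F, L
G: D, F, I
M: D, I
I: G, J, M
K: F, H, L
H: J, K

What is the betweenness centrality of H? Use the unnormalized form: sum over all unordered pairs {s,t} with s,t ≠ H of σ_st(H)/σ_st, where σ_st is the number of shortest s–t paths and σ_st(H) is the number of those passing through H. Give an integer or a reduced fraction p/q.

Pairs whose geodesics pass through H — J–F: 1/2; J–E: 2/3; J–L: 1; J–K: 1; I–L: 1/3; I–K: 1/2; M–L: 1/5; M–K: 1/3.
All other pairs contribute 0.
Summing the contributions gives betweenness(H) = 68/15.

68/15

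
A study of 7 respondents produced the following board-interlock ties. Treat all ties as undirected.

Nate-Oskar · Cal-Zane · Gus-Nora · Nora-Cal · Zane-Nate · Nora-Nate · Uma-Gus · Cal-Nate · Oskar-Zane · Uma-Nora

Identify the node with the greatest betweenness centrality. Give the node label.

Unnormalized betweenness of each node: Cal:3/2, Gus:0, Nate:5, Nora:8, Oskar:0, Uma:0, Zane:1/2.
Nora has the largest value, 8, making it the main broker — the node through which the most shortest paths run.

Nora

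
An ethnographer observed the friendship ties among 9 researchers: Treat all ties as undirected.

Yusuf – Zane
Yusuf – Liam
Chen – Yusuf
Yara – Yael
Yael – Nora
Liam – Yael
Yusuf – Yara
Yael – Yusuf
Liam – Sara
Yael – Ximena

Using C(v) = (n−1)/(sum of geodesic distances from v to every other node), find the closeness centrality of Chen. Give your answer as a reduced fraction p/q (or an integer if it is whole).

4/9

Distances from Chen: Liam:2, Nora:3, Sara:3, Ximena:3, Yael:2, Yara:2, Yusuf:1, Zane:2. Sum = 18.
n = 9, so closeness = 8/18 = 4/9.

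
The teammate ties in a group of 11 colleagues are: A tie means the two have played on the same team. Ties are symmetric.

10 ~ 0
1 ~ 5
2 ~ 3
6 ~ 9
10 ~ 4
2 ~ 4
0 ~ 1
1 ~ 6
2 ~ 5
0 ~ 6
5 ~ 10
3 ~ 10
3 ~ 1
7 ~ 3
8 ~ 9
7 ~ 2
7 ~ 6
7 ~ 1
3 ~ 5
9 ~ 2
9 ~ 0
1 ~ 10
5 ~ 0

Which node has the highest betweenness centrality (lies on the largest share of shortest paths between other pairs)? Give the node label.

9

Unnormalized betweenness of each node: 0:21/4, 1:41/12, 2:53/6, 3:3/2, 4:1/3, 5:3/2, 6:5/2, 7:19/12, 8:0, 9:41/4, 10:23/6.
9 has the largest value, 41/4, making it the main broker — the node through which the most shortest paths run.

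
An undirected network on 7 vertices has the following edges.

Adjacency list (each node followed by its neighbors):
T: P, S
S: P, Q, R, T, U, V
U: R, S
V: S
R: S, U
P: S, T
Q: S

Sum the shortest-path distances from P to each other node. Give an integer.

Distances from P: Q:2, R:2, S:1, T:1, U:2, V:2.
Sum = 2 + 2 + 1 + 1 + 2 + 2 = 10.

10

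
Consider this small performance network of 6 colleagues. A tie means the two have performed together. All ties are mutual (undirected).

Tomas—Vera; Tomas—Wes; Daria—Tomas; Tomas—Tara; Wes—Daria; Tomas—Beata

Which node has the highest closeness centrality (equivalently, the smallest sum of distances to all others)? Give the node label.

Farness (sum of distances to all others) for each node — Beata:9, Daria:8, Tara:9, Tomas:5, Vera:9, Wes:8.
The smallest farness is 5, for Tomas, so Tomas has the highest closeness.

Tomas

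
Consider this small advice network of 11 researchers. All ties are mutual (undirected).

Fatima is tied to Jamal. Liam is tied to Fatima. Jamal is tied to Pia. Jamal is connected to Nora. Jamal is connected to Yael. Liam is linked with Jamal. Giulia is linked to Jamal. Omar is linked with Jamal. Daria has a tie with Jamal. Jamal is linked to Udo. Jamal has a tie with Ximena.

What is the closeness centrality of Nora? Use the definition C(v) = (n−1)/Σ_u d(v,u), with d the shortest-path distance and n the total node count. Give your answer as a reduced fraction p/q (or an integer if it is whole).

10/19

Distances from Nora: Daria:2, Fatima:2, Giulia:2, Jamal:1, Liam:2, Omar:2, Pia:2, Udo:2, Ximena:2, Yael:2. Sum = 19.
n = 11, so closeness = 10/19.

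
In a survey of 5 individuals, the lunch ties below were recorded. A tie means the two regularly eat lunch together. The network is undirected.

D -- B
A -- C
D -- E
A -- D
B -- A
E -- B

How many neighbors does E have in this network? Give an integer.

E is directly tied to B and D. That is 2 neighbors, so the degree of E is 2.

2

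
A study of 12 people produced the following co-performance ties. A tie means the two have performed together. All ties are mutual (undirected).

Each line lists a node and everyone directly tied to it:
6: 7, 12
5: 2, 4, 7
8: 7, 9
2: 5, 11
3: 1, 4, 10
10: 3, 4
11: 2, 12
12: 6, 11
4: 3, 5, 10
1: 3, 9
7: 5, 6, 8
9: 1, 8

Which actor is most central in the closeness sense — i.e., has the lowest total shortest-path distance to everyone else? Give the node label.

5

Farness (sum of distances to all others) for each node — 1:32, 2:28, 3:29, 4:25, 5:22, 6:29, 7:23, 8:28, 9:31, 10:32, 11:34, 12:35.
The smallest farness is 22, for 5, so 5 has the highest closeness.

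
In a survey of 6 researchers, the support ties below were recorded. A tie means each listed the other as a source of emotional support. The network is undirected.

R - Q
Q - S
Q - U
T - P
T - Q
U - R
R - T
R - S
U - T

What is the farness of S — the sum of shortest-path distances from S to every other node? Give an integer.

9

Distances from S: P:3, Q:1, R:1, T:2, U:2.
Sum = 3 + 1 + 1 + 2 + 2 = 9.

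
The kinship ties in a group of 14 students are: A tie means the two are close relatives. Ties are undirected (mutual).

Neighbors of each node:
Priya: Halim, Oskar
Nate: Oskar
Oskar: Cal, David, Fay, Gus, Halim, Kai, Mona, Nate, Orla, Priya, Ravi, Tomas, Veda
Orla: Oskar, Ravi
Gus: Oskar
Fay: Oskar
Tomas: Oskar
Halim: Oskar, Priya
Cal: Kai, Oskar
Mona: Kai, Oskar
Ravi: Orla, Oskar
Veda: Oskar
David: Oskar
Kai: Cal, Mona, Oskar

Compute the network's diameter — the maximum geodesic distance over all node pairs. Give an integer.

Eccentricity of each node (its greatest distance to any other): Cal:2, David:2, Fay:2, Gus:2, Halim:2, Kai:2, Mona:2, Nate:2, Orla:2, Oskar:1, Priya:2, Ravi:2, Tomas:2, Veda:2.
The maximum eccentricity is 2, realized for instance by the pair Tomas–Gus via Tomas – Oskar – Gus. So the diameter is 2.

2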